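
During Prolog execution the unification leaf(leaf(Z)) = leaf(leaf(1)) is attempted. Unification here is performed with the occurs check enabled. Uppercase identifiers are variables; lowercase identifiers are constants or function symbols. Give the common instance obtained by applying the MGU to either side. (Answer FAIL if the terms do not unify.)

leaf(leaf(1))

Decompose leaf/1: leaf(Z) = leaf(1).
Decompose leaf/1: Z = 1.
Bind Z := 1.
Applying the MGU to either side gives leaf(leaf(1)).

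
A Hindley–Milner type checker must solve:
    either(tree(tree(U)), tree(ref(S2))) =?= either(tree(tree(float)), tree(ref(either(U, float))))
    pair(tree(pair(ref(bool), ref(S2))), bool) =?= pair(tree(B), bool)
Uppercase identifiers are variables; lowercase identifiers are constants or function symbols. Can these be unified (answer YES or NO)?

YES

Decompose either/2: tree(tree(U)) =?= tree(tree(float)),  tree(ref(S2)) =?= tree(ref(either(U, float))).
Decompose tree/1: tree(U) =?= tree(float).
Decompose tree/1: U =?= float.
Bind U := float; substituting into the one remaining equation that mentions U gives: tree(ref(S2)) =?= tree(ref(either(float, float))).
Decompose tree/1: ref(S2) =?= ref(either(float, float)).
Decompose ref/1: S2 =?= either(float, float).
Bind S2 := either(float, float); substituting into the remaining equation gives: pair(tree(pair(ref(bool), ref(either(float, float)))), bool) =?= pair(tree(B), bool).
Decompose pair/2: tree(pair(ref(bool), ref(either(float, float)))) =?= tree(B),  bool =?= bool.
Decompose tree/1: pair(ref(bool), ref(either(float, float))) =?= B.
Bind B := pair(ref(bool), ref(either(float, float))); no other remaining equation mentions B.
Delete trivial equation bool =?= bool.
No equations remain and no clash or occurs-check failure arose, so a unifier exists.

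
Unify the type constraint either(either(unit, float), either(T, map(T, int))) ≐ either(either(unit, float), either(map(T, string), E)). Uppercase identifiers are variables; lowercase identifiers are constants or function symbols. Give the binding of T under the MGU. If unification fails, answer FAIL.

FAIL

Decompose either/2: either(unit, float) ≐ either(unit, float),  either(T, map(T, int)) ≐ either(map(T, string), E).
Delete trivial equation either(unit, float) ≐ either(unit, float).
Decompose either/2: T ≐ map(T, string),  map(T, int) ≐ E.
Occurs check fails: T occurs in map(T, string); the equation T ≐ map(T, string) has no finite solution.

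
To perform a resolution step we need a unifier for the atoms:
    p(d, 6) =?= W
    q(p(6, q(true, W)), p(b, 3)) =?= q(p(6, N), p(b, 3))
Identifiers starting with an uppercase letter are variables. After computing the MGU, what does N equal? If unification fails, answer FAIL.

q(true, p(d, 6))

Bind W := p(d, 6); substituting into the remaining equation gives: q(p(6, q(true, p(d, 6))), p(b, 3)) =?= q(p(6, N), p(b, 3)).
Decompose q/2: p(6, q(true, p(d, 6))) =?= p(6, N),  p(b, 3) =?= p(b, 3).
Decompose p/2: 6 =?= 6,  q(true, p(d, 6)) =?= N.
Delete trivial equation 6 =?= 6.
Bind N := q(true, p(d, 6)); no other remaining equation mentions N.
Delete trivial equation p(b, 3) =?= p(b, 3).
MGU = { W ↦ p(d, 6), N ↦ q(true, p(d, 6)) }, so N ↦ q(true, p(d, 6)).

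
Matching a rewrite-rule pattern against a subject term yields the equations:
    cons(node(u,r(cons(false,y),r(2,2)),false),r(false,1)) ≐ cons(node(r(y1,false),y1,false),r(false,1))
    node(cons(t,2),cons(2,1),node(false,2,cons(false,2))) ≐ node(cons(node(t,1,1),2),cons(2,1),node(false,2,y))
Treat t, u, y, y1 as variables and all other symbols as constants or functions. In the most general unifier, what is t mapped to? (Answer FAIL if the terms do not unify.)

Decompose cons/2: node(u,r(cons(false,y),r(2,2)),false) ≐ node(r(y1,false),y1,false),  r(false,1) ≐ r(false,1).
Decompose node/3: u ≐ r(y1,false),  r(cons(false,y),r(2,2)) ≐ y1,  false ≐ false.
Bind u := r(y1,false); no other remaining equation mentions u.
Bind y1 := r(cons(false,y),r(2,2)); no other remaining equation mentions y1. Substituting into the earlier binding gives u := r(r(cons(false,y),r(2,2)),false).
Delete trivial equation false ≐ false.
Delete trivial equation r(false,1) ≐ r(false,1).
Decompose node/3: cons(t,2) ≐ cons(node(t,1,1),2),  cons(2,1) ≐ cons(2,1),  node(false,2,cons(false,2)) ≐ node(false,2,y).
Decompose cons/2: t ≐ node(t,1,1),  2 ≐ 2.
Occurs check fails: t occurs in node(t,1,1); the equation t ≐ node(t,1,1) has no finite solution.

FAIL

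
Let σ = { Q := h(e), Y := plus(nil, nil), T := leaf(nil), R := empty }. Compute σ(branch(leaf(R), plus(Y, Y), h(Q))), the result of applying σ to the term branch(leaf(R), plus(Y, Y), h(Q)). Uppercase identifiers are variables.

branch(leaf(empty), plus(plus(nil, nil), plus(nil, nil)), h(h(e)))

Replace each occurrence of Q with h(e).
Replace each occurrence of Y with plus(nil, nil).
Replace each occurrence of R with empty.
Result: branch(leaf(empty), plus(plus(nil, nil), plus(nil, nil)), h(h(e))).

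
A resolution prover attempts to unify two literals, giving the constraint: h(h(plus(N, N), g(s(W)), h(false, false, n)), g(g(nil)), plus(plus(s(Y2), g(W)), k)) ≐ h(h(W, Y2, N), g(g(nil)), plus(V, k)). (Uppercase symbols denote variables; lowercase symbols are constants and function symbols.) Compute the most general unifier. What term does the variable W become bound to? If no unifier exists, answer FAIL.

plus(h(false, false, n), h(false, false, n))

Decompose h/3: h(plus(N, N), g(s(W)), h(false, false, n)) ≐ h(W, Y2, N),  g(g(nil)) ≐ g(g(nil)),  plus(plus(s(Y2), g(W)), k) ≐ plus(V, k).
Decompose h/3: plus(N, N) ≐ W,  g(s(W)) ≐ Y2,  h(false, false, n) ≐ N.
Bind W := plus(N, N); substituting into the 2 remaining equations that mention W gives: g(s(plus(N, N))) ≐ Y2,  plus(plus(s(Y2), g(plus(N, N))), k) ≐ plus(V, k).
Bind Y2 := g(s(plus(N, N))); substituting into the one remaining equation that mentions Y2 gives: plus(plus(s(g(s(plus(N, N)))), g(plus(N, N))), k) ≐ plus(V, k).
Bind N := h(false, false, n); substituting into the one remaining equation that mentions N gives: plus(plus(s(g(s(plus(h(false, false, n), h(false, false, n))))), g(plus(h(false, false, n), h(false, false, n)))), k) ≐ plus(V, k). Substituting into the earlier bindings gives W := plus(h(false, false, n), h(false, false, n)), Y2 := g(s(plus(h(false, false, n), h(false, false, n)))).
Delete trivial equation g(g(nil)) ≐ g(g(nil)).
Decompose plus/2: plus(s(g(s(plus(h(false, false, n), h(false, false, n))))), g(plus(h(false, false, n), h(false, false, n)))) ≐ V,  k ≐ k.
Bind V := plus(s(g(s(plus(h(false, false, n), h(false, false, n))))), g(plus(h(false, false, n), h(false, false, n)))); no other remaining equation mentions V.
Delete trivial equation k ≐ k.
MGU = { W -> plus(h(false, false, n), h(false, false, n)), Y2 -> g(s(plus(h(false, false, n), h(false, false, n)))), N -> h(false, false, n), V -> plus(s(g(s(plus(h(false, false, n), h(false, false, n))))), g(plus(h(false, false, n), h(false, false, n)))) }, so W -> plus(h(false, false, n), h(false, false, n)).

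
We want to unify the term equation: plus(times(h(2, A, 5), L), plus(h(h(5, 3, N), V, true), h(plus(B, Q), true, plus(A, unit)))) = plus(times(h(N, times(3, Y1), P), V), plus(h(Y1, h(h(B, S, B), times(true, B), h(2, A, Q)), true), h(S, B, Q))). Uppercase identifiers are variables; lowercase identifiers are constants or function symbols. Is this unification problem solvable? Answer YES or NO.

Decompose plus/2: times(h(2, A, 5), L) = times(h(N, times(3, Y1), P), V),  plus(h(h(5, 3, N), V, true), h(plus(B, Q), true, plus(A, unit))) = plus(h(Y1, h(h(B, S, B), times(true, B), h(2, A, Q)), true), h(S, B, Q)).
Decompose times/2: h(2, A, 5) = h(N, times(3, Y1), P),  L = V.
Decompose h/3: 2 = N,  A = times(3, Y1),  5 = P.
Bind N := 2; substituting into the one remaining equation that mentions N gives: plus(h(h(5, 3, 2), V, true), h(plus(B, Q), true, plus(A, unit))) = plus(h(Y1, h(h(B, S, B), times(true, B), h(2, A, Q)), true), h(S, B, Q)).
Bind A := times(3, Y1); substituting into the one remaining equation that mentions A gives: plus(h(h(5, 3, 2), V, true), h(plus(B, Q), true, plus(times(3, Y1), unit))) = plus(h(Y1, h(h(B, S, B), times(true, B), h(2, times(3, Y1), Q)), true), h(S, B, Q)).
Bind P := 5; no other remaining equation mentions P.
Bind L := V; no other remaining equation mentions L.
Decompose plus/2: h(h(5, 3, 2), V, true) = h(Y1, h(h(B, S, B), times(true, B), h(2, times(3, Y1), Q)), true),  h(plus(B, Q), true, plus(times(3, Y1), unit)) = h(S, B, Q).
Decompose h/3: h(5, 3, 2) = Y1,  V = h(h(B, S, B), times(true, B), h(2, times(3, Y1), Q)),  true = true.
Bind Y1 := h(5, 3, 2); substituting into the 2 remaining equations that mention Y1 gives: V = h(h(B, S, B), times(true, B), h(2, times(3, h(5, 3, 2)), Q)),  h(plus(B, Q), true, plus(times(3, h(5, 3, 2)), unit)) = h(S, B, Q). Substituting into the earlier binding gives A := times(3, h(5, 3, 2)).
Bind V := h(h(B, S, B), times(true, B), h(2, times(3, h(5, 3, 2)), Q)); no other remaining equation mentions V. Substituting into the earlier binding gives L := h(h(B, S, B), times(true, B), h(2, times(3, h(5, 3, 2)), Q)).
Delete trivial equation true = true.
Decompose h/3: plus(B, Q) = S,  true = B,  plus(times(3, h(5, 3, 2)), unit) = Q.
Bind S := plus(B, Q); no other remaining equation mentions S. Substituting into the earlier bindings gives L := h(h(B, plus(B, Q), B), times(true, B), h(2, times(3, h(5, 3, 2)), Q)), V := h(h(B, plus(B, Q), B), times(true, B), h(2, times(3, h(5, 3, 2)), Q)).
Bind B := true; no other remaining equation mentions B. Substituting into the earlier bindings gives L := h(h(true, plus(true, Q), true), times(true, true), h(2, times(3, h(5, 3, 2)), Q)), V := h(h(true, plus(true, Q), true), times(true, true), h(2, times(3, h(5, 3, 2)), Q)), S := plus(true, Q).
Bind Q := plus(times(3, h(5, 3, 2)), unit). Substituting into the earlier bindings gives L := h(h(true, plus(true, plus(times(3, h(5, 3, 2)), unit)), true), times(true, true), h(2, times(3, h(5, 3, 2)), plus(times(3, h(5, 3, 2)), unit))), V := h(h(true, plus(true, plus(times(3, h(5, 3, 2)), unit)), true), times(true, true), h(2, times(3, h(5, 3, 2)), plus(times(3, h(5, 3, 2)), unit))), S := plus(true, plus(times(3, h(5, 3, 2)), unit)).
No equations remain and no clash or occurs-check failure arose, so a unifier exists.

YES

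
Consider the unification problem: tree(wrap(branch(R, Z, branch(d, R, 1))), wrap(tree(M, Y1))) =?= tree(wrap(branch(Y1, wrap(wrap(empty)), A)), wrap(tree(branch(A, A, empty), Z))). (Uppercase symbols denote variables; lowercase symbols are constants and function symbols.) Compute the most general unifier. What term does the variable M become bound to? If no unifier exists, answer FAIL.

branch(branch(d, wrap(wrap(empty)), 1), branch(d, wrap(wrap(empty)), 1), empty)

Decompose tree/2: wrap(branch(R, Z, branch(d, R, 1))) =?= wrap(branch(Y1, wrap(wrap(empty)), A)),  wrap(tree(M, Y1)) =?= wrap(tree(branch(A, A, empty), Z)).
Decompose wrap/1: branch(R, Z, branch(d, R, 1)) =?= branch(Y1, wrap(wrap(empty)), A).
Decompose branch/3: R =?= Y1,  Z =?= wrap(wrap(empty)),  branch(d, R, 1) =?= A.
Bind R := Y1; substituting into the one remaining equation that mentions R gives: branch(d, Y1, 1) =?= A.
Bind Z := wrap(wrap(empty)); substituting into the one remaining equation that mentions Z gives: wrap(tree(M, Y1)) =?= wrap(tree(branch(A, A, empty), wrap(wrap(empty)))).
Bind A := branch(d, Y1, 1); substituting into the remaining equation gives: wrap(tree(M, Y1)) =?= wrap(tree(branch(branch(d, Y1, 1), branch(d, Y1, 1), empty), wrap(wrap(empty)))).
Decompose wrap/1: tree(M, Y1) =?= tree(branch(branch(d, Y1, 1), branch(d, Y1, 1), empty), wrap(wrap(empty))).
Decompose tree/2: M =?= branch(branch(d, Y1, 1), branch(d, Y1, 1), empty),  Y1 =?= wrap(wrap(empty)).
Bind M := branch(branch(d, Y1, 1), branch(d, Y1, 1), empty); no other remaining equation mentions M.
Bind Y1 := wrap(wrap(empty)). Substituting into the earlier bindings gives R := wrap(wrap(empty)), A := branch(d, wrap(wrap(empty)), 1), M := branch(branch(d, wrap(wrap(empty)), 1), branch(d, wrap(wrap(empty)), 1), empty).
MGU = { R -> wrap(wrap(empty)), Z -> wrap(wrap(empty)), A -> branch(d, wrap(wrap(empty)), 1), M -> branch(branch(d, wrap(wrap(empty)), 1), branch(d, wrap(wrap(empty)), 1), empty), Y1 -> wrap(wrap(empty)) }, so M -> branch(branch(d, wrap(wrap(empty)), 1), branch(d, wrap(wrap(empty)), 1), empty).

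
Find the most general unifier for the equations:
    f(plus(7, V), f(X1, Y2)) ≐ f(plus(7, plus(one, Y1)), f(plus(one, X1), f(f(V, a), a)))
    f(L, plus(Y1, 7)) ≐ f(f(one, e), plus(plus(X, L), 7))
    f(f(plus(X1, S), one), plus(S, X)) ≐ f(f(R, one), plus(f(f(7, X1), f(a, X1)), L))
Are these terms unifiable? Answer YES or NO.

NO

Decompose f/2: plus(7, V) ≐ plus(7, plus(one, Y1)),  f(X1, Y2) ≐ f(plus(one, X1), f(f(V, a), a)).
Decompose plus/2: 7 ≐ 7,  V ≐ plus(one, Y1).
Delete trivial equation 7 ≐ 7.
Bind V := plus(one, Y1); substituting into the one remaining equation that mentions V gives: f(X1, Y2) ≐ f(plus(one, X1), f(f(plus(one, Y1), a), a)).
Decompose f/2: X1 ≐ plus(one, X1),  Y2 ≐ f(f(plus(one, Y1), a), a).
Occurs check fails: X1 occurs in plus(one, X1); the equation X1 ≐ plus(one, X1) has no finite solution.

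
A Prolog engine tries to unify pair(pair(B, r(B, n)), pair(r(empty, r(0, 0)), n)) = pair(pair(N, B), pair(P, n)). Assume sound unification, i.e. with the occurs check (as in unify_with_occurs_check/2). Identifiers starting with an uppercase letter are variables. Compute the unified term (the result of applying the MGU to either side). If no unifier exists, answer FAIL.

FAIL

Decompose pair/2: pair(B, r(B, n)) = pair(N, B),  pair(r(empty, r(0, 0)), n) = pair(P, n).
Decompose pair/2: B = N,  r(B, n) = B.
Bind B := N; substituting into the one remaining equation that mentions B gives: r(N, n) = N.
Occurs check fails: N occurs in r(N, n); the equation N = r(N, n) has no finite solution.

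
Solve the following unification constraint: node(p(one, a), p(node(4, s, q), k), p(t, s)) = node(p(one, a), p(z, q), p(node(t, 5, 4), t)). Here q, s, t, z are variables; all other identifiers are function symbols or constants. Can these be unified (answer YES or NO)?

Decompose node/3: p(one, a) = p(one, a),  p(node(4, s, q), k) = p(z, q),  p(t, s) = p(node(t, 5, 4), t).
Delete trivial equation p(one, a) = p(one, a).
Decompose p/2: node(4, s, q) = z,  k = q.
Bind z := node(4, s, q); no other remaining equation mentions z.
Bind q := k; no other remaining equation mentions q. Substituting into the earlier binding gives z := node(4, s, k).
Decompose p/2: t = node(t, 5, 4),  s = t.
Occurs check fails: t occurs in node(t, 5, 4); the equation t = node(t, 5, 4) has no finite solution.

NO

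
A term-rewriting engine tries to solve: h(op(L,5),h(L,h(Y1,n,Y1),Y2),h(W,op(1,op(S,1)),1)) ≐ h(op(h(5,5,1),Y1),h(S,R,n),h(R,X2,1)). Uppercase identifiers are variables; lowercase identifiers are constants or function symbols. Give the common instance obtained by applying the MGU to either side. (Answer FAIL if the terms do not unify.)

h(op(h(5,5,1),5),h(h(5,5,1),h(5,n,5),n),h(h(5,n,5),op(1,op(h(5,5,1),1)),1))

Decompose h/3: op(L,5) ≐ op(h(5,5,1),Y1),  h(L,h(Y1,n,Y1),Y2) ≐ h(S,R,n),  h(W,op(1,op(S,1)),1) ≐ h(R,X2,1).
Decompose op/2: L ≐ h(5,5,1),  5 ≐ Y1.
Bind L := h(5,5,1); substituting into the one remaining equation that mentions L gives: h(h(5,5,1),h(Y1,n,Y1),Y2) ≐ h(S,R,n).
Bind Y1 := 5; substituting into the one remaining equation that mentions Y1 gives: h(h(5,5,1),h(5,n,5),Y2) ≐ h(S,R,n).
Decompose h/3: h(5,5,1) ≐ S,  h(5,n,5) ≐ R,  Y2 ≐ n.
Bind S := h(5,5,1); substituting into the one remaining equation that mentions S gives: h(W,op(1,op(h(5,5,1),1)),1) ≐ h(R,X2,1).
Bind R := h(5,n,5); substituting into the one remaining equation that mentions R gives: h(W,op(1,op(h(5,5,1),1)),1) ≐ h(h(5,n,5),X2,1).
Bind Y2 := n; no other remaining equation mentions Y2.
Decompose h/3: W ≐ h(5,n,5),  op(1,op(h(5,5,1),1)) ≐ X2,  1 ≐ 1.
Bind W := h(5,n,5); no other remaining equation mentions W.
Bind X2 := op(1,op(h(5,5,1),1)); no other remaining equation mentions X2.
Delete trivial equation 1 ≐ 1.
Applying the MGU to either side gives h(op(h(5,5,1),5),h(h(5,5,1),h(5,n,5),n),h(h(5,n,5),op(1,op(h(5,5,1),1)),1)).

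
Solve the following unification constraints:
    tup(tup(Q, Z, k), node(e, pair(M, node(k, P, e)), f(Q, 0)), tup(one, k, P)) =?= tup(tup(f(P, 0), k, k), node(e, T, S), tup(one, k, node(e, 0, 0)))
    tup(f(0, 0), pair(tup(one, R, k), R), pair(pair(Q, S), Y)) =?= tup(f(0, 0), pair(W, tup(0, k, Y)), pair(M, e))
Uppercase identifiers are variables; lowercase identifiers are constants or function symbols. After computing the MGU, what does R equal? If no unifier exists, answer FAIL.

tup(0, k, e)

Decompose tup/3: tup(Q, Z, k) =?= tup(f(P, 0), k, k),  node(e, pair(M, node(k, P, e)), f(Q, 0)) =?= node(e, T, S),  tup(one, k, P) =?= tup(one, k, node(e, 0, 0)).
Decompose tup/3: Q =?= f(P, 0),  Z =?= k,  k =?= k.
Bind Q := f(P, 0); substituting into the 2 remaining equations that mention Q gives: node(e, pair(M, node(k, P, e)), f(f(P, 0), 0)) =?= node(e, T, S),  tup(f(0, 0), pair(tup(one, R, k), R), pair(pair(f(P, 0), S), Y)) =?= tup(f(0, 0), pair(W, tup(0, k, Y)), pair(M, e)).
Bind Z := k; no other remaining equation mentions Z.
Delete trivial equation k =?= k.
Decompose node/3: e =?= e,  pair(M, node(k, P, e)) =?= T,  f(f(P, 0), 0) =?= S.
Delete trivial equation e =?= e.
Bind T := pair(M, node(k, P, e)); no other remaining equation mentions T.
Bind S := f(f(P, 0), 0); substituting into the one remaining equation that mentions S gives: tup(f(0, 0), pair(tup(one, R, k), R), pair(pair(f(P, 0), f(f(P, 0), 0)), Y)) =?= tup(f(0, 0), pair(W, tup(0, k, Y)), pair(M, e)).
Decompose tup/3: one =?= one,  k =?= k,  P =?= node(e, 0, 0).
Delete trivial equation one =?= one.
Delete trivial equation k =?= k.
Bind P := node(e, 0, 0); substituting into the remaining equation gives: tup(f(0, 0), pair(tup(one, R, k), R), pair(pair(f(node(e, 0, 0), 0), f(f(node(e, 0, 0), 0), 0)), Y)) =?= tup(f(0, 0), pair(W, tup(0, k, Y)), pair(M, e)). Substituting into the earlier bindings gives Q := f(node(e, 0, 0), 0), T := pair(M, node(k, node(e, 0, 0), e)), S := f(f(node(e, 0, 0), 0), 0).
Decompose tup/3: f(0, 0) =?= f(0, 0),  pair(tup(one, R, k), R) =?= pair(W, tup(0, k, Y)),  pair(pair(f(node(e, 0, 0), 0), f(f(node(e, 0, 0), 0), 0)), Y) =?= pair(M, e).
Delete trivial equation f(0, 0) =?= f(0, 0).
Decompose pair/2: tup(one, R, k) =?= W,  R =?= tup(0, k, Y).
Bind W := tup(one, R, k); no other remaining equation mentions W.
Bind R := tup(0, k, Y); no other remaining equation mentions R. Substituting into the earlier binding gives W := tup(one, tup(0, k, Y), k).
Decompose pair/2: pair(f(node(e, 0, 0), 0), f(f(node(e, 0, 0), 0), 0)) =?= M,  Y =?= e.
Bind M := pair(f(node(e, 0, 0), 0), f(f(node(e, 0, 0), 0), 0)); no other remaining equation mentions M. Substituting into the earlier binding gives T := pair(pair(f(node(e, 0, 0), 0), f(f(node(e, 0, 0), 0), 0)), node(k, node(e, 0, 0), e)).
Bind Y := e. Substituting into the earlier bindings gives W := tup(one, tup(0, k, e), k), R := tup(0, k, e).
MGU = { Q -> f(node(e, 0, 0), 0), Z -> k, T -> pair(pair(f(node(e, 0, 0), 0), f(f(node(e, 0, 0), 0), 0)), node(k, node(e, 0, 0), e)), S -> f(f(node(e, 0, 0), 0), 0), P -> node(e, 0, 0), W -> tup(one, tup(0, k, e), k), R -> tup(0, k, e), M -> pair(f(node(e, 0, 0), 0), f(f(node(e, 0, 0), 0), 0)), Y -> e }, so R -> tup(0, k, e).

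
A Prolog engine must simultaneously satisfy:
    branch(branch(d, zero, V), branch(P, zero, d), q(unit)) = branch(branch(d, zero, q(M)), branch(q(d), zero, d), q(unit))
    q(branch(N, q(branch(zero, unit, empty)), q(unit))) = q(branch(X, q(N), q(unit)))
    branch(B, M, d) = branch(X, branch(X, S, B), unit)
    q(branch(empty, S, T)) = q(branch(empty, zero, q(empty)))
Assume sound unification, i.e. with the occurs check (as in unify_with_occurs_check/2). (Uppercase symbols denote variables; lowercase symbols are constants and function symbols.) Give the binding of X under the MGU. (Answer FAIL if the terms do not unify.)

FAIL

Decompose branch/3: branch(d, zero, V) = branch(d, zero, q(M)),  branch(P, zero, d) = branch(q(d), zero, d),  q(unit) = q(unit).
Decompose branch/3: d = d,  zero = zero,  V = q(M).
Delete trivial equation d = d.
Delete trivial equation zero = zero.
Bind V := q(M); no other remaining equation mentions V.
Decompose branch/3: P = q(d),  zero = zero,  d = d.
Bind P := q(d); no other remaining equation mentions P.
Delete trivial equation zero = zero.
Delete trivial equation d = d.
Delete trivial equation q(unit) = q(unit).
Decompose q/1: branch(N, q(branch(zero, unit, empty)), q(unit)) = branch(X, q(N), q(unit)).
Decompose branch/3: N = X,  q(branch(zero, unit, empty)) = q(N),  q(unit) = q(unit).
Bind N := X; substituting into the one remaining equation that mentions N gives: q(branch(zero, unit, empty)) = q(X).
Decompose q/1: branch(zero, unit, empty) = X.
Bind X := branch(zero, unit, empty); substituting into the one remaining equation that mentions X gives: branch(B, M, d) = branch(branch(zero, unit, empty), branch(branch(zero, unit, empty), S, B), unit). Substituting into the earlier binding gives N := branch(zero, unit, empty).
Delete trivial equation q(unit) = q(unit).
Decompose branch/3: B = branch(zero, unit, empty),  M = branch(branch(zero, unit, empty), S, B),  d = unit.
Bind B := branch(zero, unit, empty); substituting into the one remaining equation that mentions B gives: M = branch(branch(zero, unit, empty), S, branch(zero, unit, empty)).
Bind M := branch(branch(zero, unit, empty), S, branch(zero, unit, empty)); no other remaining equation mentions M. Substituting into the earlier binding gives V := q(branch(branch(zero, unit, empty), S, branch(zero, unit, empty))).
Clash: constants d and unit differ; no unifier exists.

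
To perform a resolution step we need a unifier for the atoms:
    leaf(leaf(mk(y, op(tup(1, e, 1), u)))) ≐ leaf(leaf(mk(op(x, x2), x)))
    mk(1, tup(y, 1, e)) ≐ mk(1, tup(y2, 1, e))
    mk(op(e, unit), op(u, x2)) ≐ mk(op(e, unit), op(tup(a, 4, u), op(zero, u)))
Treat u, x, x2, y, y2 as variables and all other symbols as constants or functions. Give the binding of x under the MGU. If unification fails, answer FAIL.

FAIL

Decompose leaf/1: leaf(mk(y, op(tup(1, e, 1), u))) ≐ leaf(mk(op(x, x2), x)).
Decompose leaf/1: mk(y, op(tup(1, e, 1), u)) ≐ mk(op(x, x2), x).
Decompose mk/2: y ≐ op(x, x2),  op(tup(1, e, 1), u) ≐ x.
Bind y := op(x, x2); substituting into the one remaining equation that mentions y gives: mk(1, tup(op(x, x2), 1, e)) ≐ mk(1, tup(y2, 1, e)).
Bind x := op(tup(1, e, 1), u); substituting into the one remaining equation that mentions x gives: mk(1, tup(op(op(tup(1, e, 1), u), x2), 1, e)) ≐ mk(1, tup(y2, 1, e)). Substituting into the earlier binding gives y := op(op(tup(1, e, 1), u), x2).
Decompose mk/2: 1 ≐ 1,  tup(op(op(tup(1, e, 1), u), x2), 1, e) ≐ tup(y2, 1, e).
Delete trivial equation 1 ≐ 1.
Decompose tup/3: op(op(tup(1, e, 1), u), x2) ≐ y2,  1 ≐ 1,  e ≐ e.
Bind y2 := op(op(tup(1, e, 1), u), x2); no other remaining equation mentions y2.
Delete trivial equation 1 ≐ 1.
Delete trivial equation e ≐ e.
Decompose mk/2: op(e, unit) ≐ op(e, unit),  op(u, x2) ≐ op(tup(a, 4, u), op(zero, u)).
Delete trivial equation op(e, unit) ≐ op(e, unit).
Decompose op/2: u ≐ tup(a, 4, u),  x2 ≐ op(zero, u).
Occurs check fails: u occurs in tup(a, 4, u); the equation u ≐ tup(a, 4, u) has no finite solution.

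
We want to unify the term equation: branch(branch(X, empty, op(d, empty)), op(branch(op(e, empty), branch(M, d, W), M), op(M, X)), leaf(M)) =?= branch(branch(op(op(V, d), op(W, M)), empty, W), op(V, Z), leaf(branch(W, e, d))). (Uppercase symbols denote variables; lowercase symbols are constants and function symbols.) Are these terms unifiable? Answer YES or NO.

YES

Decompose branch/3: branch(X, empty, op(d, empty)) =?= branch(op(op(V, d), op(W, M)), empty, W),  op(branch(op(e, empty), branch(M, d, W), M), op(M, X)) =?= op(V, Z),  leaf(M) =?= leaf(branch(W, e, d)).
Decompose branch/3: X =?= op(op(V, d), op(W, M)),  empty =?= empty,  op(d, empty) =?= W.
Bind X := op(op(V, d), op(W, M)); substituting into the one remaining equation that mentions X gives: op(branch(op(e, empty), branch(M, d, W), M), op(M, op(op(V, d), op(W, M)))) =?= op(V, Z).
Delete trivial equation empty =?= empty.
Bind W := op(d, empty); substituting into the remaining equations gives: op(branch(op(e, empty), branch(M, d, op(d, empty)), M), op(M, op(op(V, d), op(op(d, empty), M)))) =?= op(V, Z),  leaf(M) =?= leaf(branch(op(d, empty), e, d)). Substituting into the earlier binding gives X := op(op(V, d), op(op(d, empty), M)).
Decompose op/2: branch(op(e, empty), branch(M, d, op(d, empty)), M) =?= V,  op(M, op(op(V, d), op(op(d, empty), M))) =?= Z.
Bind V := branch(op(e, empty), branch(M, d, op(d, empty)), M); substituting into the one remaining equation that mentions V gives: op(M, op(op(branch(op(e, empty), branch(M, d, op(d, empty)), M), d), op(op(d, empty), M))) =?= Z. Substituting into the earlier binding gives X := op(op(branch(op(e, empty), branch(M, d, op(d, empty)), M), d), op(op(d, empty), M)).
Bind Z := op(M, op(op(branch(op(e, empty), branch(M, d, op(d, empty)), M), d), op(op(d, empty), M))); no other remaining equation mentions Z.
Decompose leaf/1: M =?= branch(op(d, empty), e, d).
Bind M := branch(op(d, empty), e, d). Substituting into the earlier bindings gives X := op(op(branch(op(e, empty), branch(branch(op(d, empty), e, d), d, op(d, empty)), branch(op(d, empty), e, d)), d), op(op(d, empty), branch(op(d, empty), e, d))), V := branch(op(e, empty), branch(branch(op(d, empty), e, d), d, op(d, empty)), branch(op(d, empty), e, d)), Z := op(branch(op(d, empty), e, d), op(op(branch(op(e, empty), branch(branch(op(d, empty), e, d), d, op(d, empty)), branch(op(d, empty), e, d)), d), op(op(d, empty), branch(op(d, empty), e, d)))).
No equations remain and no clash or occurs-check failure arose, so a unifier exists.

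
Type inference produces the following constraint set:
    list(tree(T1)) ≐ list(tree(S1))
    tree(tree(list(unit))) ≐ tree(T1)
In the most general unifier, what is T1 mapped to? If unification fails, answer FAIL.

tree(list(unit))

Decompose list/1: tree(T1) ≐ tree(S1).
Decompose tree/1: T1 ≐ S1.
Bind T1 := S1; substituting into the remaining equation gives: tree(tree(list(unit))) ≐ tree(S1).
Decompose tree/1: tree(list(unit)) ≐ S1.
Bind S1 := tree(list(unit)). Substituting into the earlier binding gives T1 := tree(list(unit)).
MGU = { T1 -> tree(list(unit)), S1 -> tree(list(unit)) }, so T1 -> tree(list(unit)).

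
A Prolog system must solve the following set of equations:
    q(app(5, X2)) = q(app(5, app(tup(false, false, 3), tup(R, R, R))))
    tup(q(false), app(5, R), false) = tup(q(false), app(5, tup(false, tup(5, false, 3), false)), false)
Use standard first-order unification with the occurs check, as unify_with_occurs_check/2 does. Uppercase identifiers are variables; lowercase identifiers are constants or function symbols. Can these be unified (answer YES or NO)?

Decompose q/1: app(5, X2) = app(5, app(tup(false, false, 3), tup(R, R, R))).
Decompose app/2: 5 = 5,  X2 = app(tup(false, false, 3), tup(R, R, R)).
Delete trivial equation 5 = 5.
Bind X2 := app(tup(false, false, 3), tup(R, R, R)); no other remaining equation mentions X2.
Decompose tup/3: q(false) = q(false),  app(5, R) = app(5, tup(false, tup(5, false, 3), false)),  false = false.
Delete trivial equation q(false) = q(false).
Decompose app/2: 5 = 5,  R = tup(false, tup(5, false, 3), false).
Delete trivial equation 5 = 5.
Bind R := tup(false, tup(5, false, 3), false); no other remaining equation mentions R. Substituting into the earlier binding gives X2 := app(tup(false, false, 3), tup(tup(false, tup(5, false, 3), false), tup(false, tup(5, false, 3), false), tup(false, tup(5, false, 3), false))).
Delete trivial equation false = false.
No equations remain and no clash or occurs-check failure arose, so a unifier exists.

YES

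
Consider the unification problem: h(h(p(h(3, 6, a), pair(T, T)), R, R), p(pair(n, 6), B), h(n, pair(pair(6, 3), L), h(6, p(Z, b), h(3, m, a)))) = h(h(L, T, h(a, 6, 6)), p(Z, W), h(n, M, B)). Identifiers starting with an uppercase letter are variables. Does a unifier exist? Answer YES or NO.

Decompose h/3: h(p(h(3, 6, a), pair(T, T)), R, R) = h(L, T, h(a, 6, 6)),  p(pair(n, 6), B) = p(Z, W),  h(n, pair(pair(6, 3), L), h(6, p(Z, b), h(3, m, a))) = h(n, M, B).
Decompose h/3: p(h(3, 6, a), pair(T, T)) = L,  R = T,  R = h(a, 6, 6).
Bind L := p(h(3, 6, a), pair(T, T)); substituting into the one remaining equation that mentions L gives: h(n, pair(pair(6, 3), p(h(3, 6, a), pair(T, T))), h(6, p(Z, b), h(3, m, a))) = h(n, M, B).
Bind R := T; substituting into the one remaining equation that mentions R gives: T = h(a, 6, 6).
Bind T := h(a, 6, 6); substituting into the one remaining equation that mentions T gives: h(n, pair(pair(6, 3), p(h(3, 6, a), pair(h(a, 6, 6), h(a, 6, 6)))), h(6, p(Z, b), h(3, m, a))) = h(n, M, B). Substituting into the earlier bindings gives L := p(h(3, 6, a), pair(h(a, 6, 6), h(a, 6, 6))), R := h(a, 6, 6).
Decompose p/2: pair(n, 6) = Z,  B = W.
Bind Z := pair(n, 6); substituting into the one remaining equation that mentions Z gives: h(n, pair(pair(6, 3), p(h(3, 6, a), pair(h(a, 6, 6), h(a, 6, 6)))), h(6, p(pair(n, 6), b), h(3, m, a))) = h(n, M, B).
Bind B := W; substituting into the remaining equation gives: h(n, pair(pair(6, 3), p(h(3, 6, a), pair(h(a, 6, 6), h(a, 6, 6)))), h(6, p(pair(n, 6), b), h(3, m, a))) = h(n, M, W).
Decompose h/3: n = n,  pair(pair(6, 3), p(h(3, 6, a), pair(h(a, 6, 6), h(a, 6, 6)))) = M,  h(6, p(pair(n, 6), b), h(3, m, a)) = W.
Delete trivial equation n = n.
Bind M := pair(pair(6, 3), p(h(3, 6, a), pair(h(a, 6, 6), h(a, 6, 6)))); no other remaining equation mentions M.
Bind W := h(6, p(pair(n, 6), b), h(3, m, a)). Substituting into the earlier binding gives B := h(6, p(pair(n, 6), b), h(3, m, a)).
No equations remain and no clash or occurs-check failure arose, so a unifier exists.

YES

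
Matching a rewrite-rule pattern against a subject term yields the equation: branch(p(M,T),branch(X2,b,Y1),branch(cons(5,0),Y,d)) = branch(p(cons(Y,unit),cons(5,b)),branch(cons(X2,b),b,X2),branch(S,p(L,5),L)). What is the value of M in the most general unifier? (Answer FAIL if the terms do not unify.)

FAIL

Decompose branch/3: p(M,T) = p(cons(Y,unit),cons(5,b)),  branch(X2,b,Y1) = branch(cons(X2,b),b,X2),  branch(cons(5,0),Y,d) = branch(S,p(L,5),L).
Decompose p/2: M = cons(Y,unit),  T = cons(5,b).
Bind M := cons(Y,unit); no other remaining equation mentions M.
Bind T := cons(5,b); no other remaining equation mentions T.
Decompose branch/3: X2 = cons(X2,b),  b = b,  Y1 = X2.
Occurs check fails: X2 occurs in cons(X2,b); the equation X2 = cons(X2,b) has no finite solution.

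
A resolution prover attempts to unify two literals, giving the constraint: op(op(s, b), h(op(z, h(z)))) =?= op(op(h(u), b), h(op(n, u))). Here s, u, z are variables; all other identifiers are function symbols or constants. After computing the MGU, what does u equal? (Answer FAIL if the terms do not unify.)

h(n)

Decompose op/2: op(s, b) =?= op(h(u), b),  h(op(z, h(z))) =?= h(op(n, u)).
Decompose op/2: s =?= h(u),  b =?= b.
Bind s := h(u); no other remaining equation mentions s.
Delete trivial equation b =?= b.
Decompose h/1: op(z, h(z)) =?= op(n, u).
Decompose op/2: z =?= n,  h(z) =?= u.
Bind z := n; substituting into the remaining equation gives: h(n) =?= u.
Bind u := h(n). Substituting into the earlier binding gives s := h(h(n)).
MGU = { s := h(h(n)), z := n, u := h(n) }, so u := h(n).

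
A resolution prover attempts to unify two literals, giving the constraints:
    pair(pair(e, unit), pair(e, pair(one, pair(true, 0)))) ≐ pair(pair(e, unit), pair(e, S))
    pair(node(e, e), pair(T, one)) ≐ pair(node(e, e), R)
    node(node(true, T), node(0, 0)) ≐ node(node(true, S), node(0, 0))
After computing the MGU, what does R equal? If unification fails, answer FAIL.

pair(pair(one, pair(true, 0)), one)

Decompose pair/2: pair(e, unit) ≐ pair(e, unit),  pair(e, pair(one, pair(true, 0))) ≐ pair(e, S).
Delete trivial equation pair(e, unit) ≐ pair(e, unit).
Decompose pair/2: e ≐ e,  pair(one, pair(true, 0)) ≐ S.
Delete trivial equation e ≐ e.
Bind S := pair(one, pair(true, 0)); substituting into the one remaining equation that mentions S gives: node(node(true, T), node(0, 0)) ≐ node(node(true, pair(one, pair(true, 0))), node(0, 0)).
Decompose pair/2: node(e, e) ≐ node(e, e),  pair(T, one) ≐ R.
Delete trivial equation node(e, e) ≐ node(e, e).
Bind R := pair(T, one); no other remaining equation mentions R.
Decompose node/2: node(true, T) ≐ node(true, pair(one, pair(true, 0))),  node(0, 0) ≐ node(0, 0).
Decompose node/2: true ≐ true,  T ≐ pair(one, pair(true, 0)).
Delete trivial equation true ≐ true.
Bind T := pair(one, pair(true, 0)); no other remaining equation mentions T. Substituting into the earlier binding gives R := pair(pair(one, pair(true, 0)), one).
Delete trivial equation node(0, 0) ≐ node(0, 0).
MGU = { S ↦ pair(one, pair(true, 0)), R ↦ pair(pair(one, pair(true, 0)), one), T ↦ pair(one, pair(true, 0)) }, so R ↦ pair(pair(one, pair(true, 0)), one).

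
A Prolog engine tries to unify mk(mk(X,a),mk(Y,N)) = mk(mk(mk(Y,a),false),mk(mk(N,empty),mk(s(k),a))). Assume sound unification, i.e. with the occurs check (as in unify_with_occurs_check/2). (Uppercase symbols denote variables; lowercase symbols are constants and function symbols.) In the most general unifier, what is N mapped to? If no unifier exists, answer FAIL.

FAIL

Decompose mk/2: mk(X,a) = mk(mk(Y,a),false),  mk(Y,N) = mk(mk(N,empty),mk(s(k),a)).
Decompose mk/2: X = mk(Y,a),  a = false.
Bind X := mk(Y,a); no other remaining equation mentions X.
Clash: constants a and false differ; no unifier exists.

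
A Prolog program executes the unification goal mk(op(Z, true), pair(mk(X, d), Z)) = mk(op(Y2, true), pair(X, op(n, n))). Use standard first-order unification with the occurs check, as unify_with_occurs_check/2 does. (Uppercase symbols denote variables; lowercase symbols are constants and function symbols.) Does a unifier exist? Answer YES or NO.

Decompose mk/2: op(Z, true) = op(Y2, true),  pair(mk(X, d), Z) = pair(X, op(n, n)).
Decompose op/2: Z = Y2,  true = true.
Bind Z := Y2; substituting into the one remaining equation that mentions Z gives: pair(mk(X, d), Y2) = pair(X, op(n, n)).
Delete trivial equation true = true.
Decompose pair/2: mk(X, d) = X,  Y2 = op(n, n).
Occurs check fails: X occurs in mk(X, d); the equation X = mk(X, d) has no finite solution.

NO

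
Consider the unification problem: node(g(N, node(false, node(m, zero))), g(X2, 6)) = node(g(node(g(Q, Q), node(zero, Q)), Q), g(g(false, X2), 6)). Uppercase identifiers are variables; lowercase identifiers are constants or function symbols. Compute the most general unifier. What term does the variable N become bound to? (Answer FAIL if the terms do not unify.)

Decompose node/2: g(N, node(false, node(m, zero))) = g(node(g(Q, Q), node(zero, Q)), Q),  g(X2, 6) = g(g(false, X2), 6).
Decompose g/2: N = node(g(Q, Q), node(zero, Q)),  node(false, node(m, zero)) = Q.
Bind N := node(g(Q, Q), node(zero, Q)); no other remaining equation mentions N.
Bind Q := node(false, node(m, zero)); no other remaining equation mentions Q. Substituting into the earlier binding gives N := node(g(node(false, node(m, zero)), node(false, node(m, zero))), node(zero, node(false, node(m, zero)))).
Decompose g/2: X2 = g(false, X2),  6 = 6.
Occurs check fails: X2 occurs in g(false, X2); the equation X2 = g(false, X2) has no finite solution.

FAIL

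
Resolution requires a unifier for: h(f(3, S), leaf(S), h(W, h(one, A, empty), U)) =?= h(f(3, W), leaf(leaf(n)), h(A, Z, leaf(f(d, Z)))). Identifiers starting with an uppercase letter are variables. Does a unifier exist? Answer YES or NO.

Decompose h/3: f(3, S) =?= f(3, W),  leaf(S) =?= leaf(leaf(n)),  h(W, h(one, A, empty), U) =?= h(A, Z, leaf(f(d, Z))).
Decompose f/2: 3 =?= 3,  S =?= W.
Delete trivial equation 3 =?= 3.
Bind S := W; substituting into the one remaining equation that mentions S gives: leaf(W) =?= leaf(leaf(n)).
Decompose leaf/1: W =?= leaf(n).
Bind W := leaf(n); substituting into the remaining equation gives: h(leaf(n), h(one, A, empty), U) =?= h(A, Z, leaf(f(d, Z))). Substituting into the earlier binding gives S := leaf(n).
Decompose h/3: leaf(n) =?= A,  h(one, A, empty) =?= Z,  U =?= leaf(f(d, Z)).
Bind A := leaf(n); substituting into the one remaining equation that mentions A gives: h(one, leaf(n), empty) =?= Z.
Bind Z := h(one, leaf(n), empty); substituting into the remaining equation gives: U =?= leaf(f(d, h(one, leaf(n), empty))).
Bind U := leaf(f(d, h(one, leaf(n), empty))).
No equations remain and no clash or occurs-check failure arose, so a unifier exists.

YES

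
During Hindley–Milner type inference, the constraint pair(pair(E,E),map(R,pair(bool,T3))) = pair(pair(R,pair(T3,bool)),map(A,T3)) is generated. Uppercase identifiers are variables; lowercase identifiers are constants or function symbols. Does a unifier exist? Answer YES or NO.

NO

Decompose pair/2: pair(E,E) = pair(R,pair(T3,bool)),  map(R,pair(bool,T3)) = map(A,T3).
Decompose pair/2: E = R,  E = pair(T3,bool).
Bind E := R; substituting into the one remaining equation that mentions E gives: R = pair(T3,bool).
Bind R := pair(T3,bool); substituting into the remaining equation gives: map(pair(T3,bool),pair(bool,T3)) = map(A,T3). Substituting into the earlier binding gives E := pair(T3,bool).
Decompose map/2: pair(T3,bool) = A,  pair(bool,T3) = T3.
Bind A := pair(T3,bool); no other remaining equation mentions A.
Occurs check fails: T3 occurs in pair(bool,T3); the equation T3 = pair(bool,T3) has no finite solution.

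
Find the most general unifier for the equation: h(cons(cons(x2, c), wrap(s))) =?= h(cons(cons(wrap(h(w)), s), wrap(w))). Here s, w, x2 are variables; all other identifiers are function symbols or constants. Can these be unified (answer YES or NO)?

YES

Decompose h/1: cons(cons(x2, c), wrap(s)) =?= cons(cons(wrap(h(w)), s), wrap(w)).
Decompose cons/2: cons(x2, c) =?= cons(wrap(h(w)), s),  wrap(s) =?= wrap(w).
Decompose cons/2: x2 =?= wrap(h(w)),  c =?= s.
Bind x2 := wrap(h(w)); no other remaining equation mentions x2.
Bind s := c; substituting into the remaining equation gives: wrap(c) =?= wrap(w).
Decompose wrap/1: c =?= w.
Bind w := c. Substituting into the earlier binding gives x2 := wrap(h(c)).
No equations remain and no clash or occurs-check failure arose, so a unifier exists.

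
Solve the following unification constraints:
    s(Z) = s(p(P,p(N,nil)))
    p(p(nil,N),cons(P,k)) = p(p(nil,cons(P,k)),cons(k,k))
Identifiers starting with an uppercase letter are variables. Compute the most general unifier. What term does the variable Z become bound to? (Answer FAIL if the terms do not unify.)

Decompose s/1: Z = p(P,p(N,nil)).
Bind Z := p(P,p(N,nil)); no other remaining equation mentions Z.
Decompose p/2: p(nil,N) = p(nil,cons(P,k)),  cons(P,k) = cons(k,k).
Decompose p/2: nil = nil,  N = cons(P,k).
Delete trivial equation nil = nil.
Bind N := cons(P,k); no other remaining equation mentions N. Substituting into the earlier binding gives Z := p(P,p(cons(P,k),nil)).
Decompose cons/2: P = k,  k = k.
Bind P := k; no other remaining equation mentions P. Substituting into the earlier bindings gives Z := p(k,p(cons(k,k),nil)), N := cons(k,k).
Delete trivial equation k = k.
MGU = { Z -> p(k,p(cons(k,k),nil)), N -> cons(k,k), P -> k }, so Z -> p(k,p(cons(k,k),nil)).

p(k,p(cons(k,k),nil))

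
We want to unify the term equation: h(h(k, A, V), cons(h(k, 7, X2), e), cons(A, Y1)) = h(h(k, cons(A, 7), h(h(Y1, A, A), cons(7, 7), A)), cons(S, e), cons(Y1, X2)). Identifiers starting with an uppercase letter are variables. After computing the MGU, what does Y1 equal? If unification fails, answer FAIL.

FAIL

Decompose h/3: h(k, A, V) = h(k, cons(A, 7), h(h(Y1, A, A), cons(7, 7), A)),  cons(h(k, 7, X2), e) = cons(S, e),  cons(A, Y1) = cons(Y1, X2).
Decompose h/3: k = k,  A = cons(A, 7),  V = h(h(Y1, A, A), cons(7, 7), A).
Delete trivial equation k = k.
Occurs check fails: A occurs in cons(A, 7); the equation A = cons(A, 7) has no finite solution.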